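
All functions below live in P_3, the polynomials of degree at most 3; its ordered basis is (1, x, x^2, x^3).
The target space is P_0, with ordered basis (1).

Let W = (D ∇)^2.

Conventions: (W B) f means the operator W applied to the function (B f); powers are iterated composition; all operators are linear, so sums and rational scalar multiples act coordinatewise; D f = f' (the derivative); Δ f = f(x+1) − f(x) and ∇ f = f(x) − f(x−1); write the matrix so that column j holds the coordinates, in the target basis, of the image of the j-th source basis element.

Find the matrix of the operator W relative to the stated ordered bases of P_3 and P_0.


image of 1: 0
image of x: 0
image of x^2: 0
image of x^3: 0
each image's coordinates form column j of the matrix

the matrix is [[0, 0, 0, 0]] (rows listed top to bottom)


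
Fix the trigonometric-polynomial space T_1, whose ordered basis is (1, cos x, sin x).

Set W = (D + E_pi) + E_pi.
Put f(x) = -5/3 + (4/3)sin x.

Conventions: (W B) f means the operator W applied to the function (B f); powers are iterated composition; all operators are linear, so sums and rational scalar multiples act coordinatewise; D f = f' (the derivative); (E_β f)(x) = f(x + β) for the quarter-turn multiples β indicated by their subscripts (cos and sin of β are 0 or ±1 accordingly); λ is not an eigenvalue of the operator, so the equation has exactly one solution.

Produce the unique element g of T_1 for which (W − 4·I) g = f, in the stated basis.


write g with unknown coordinates in the stated basis and equate coefficients in (W − 4·I) g = f
solving from the highest basis element down gives g = 5/6 - (4/111)cos x - (8/37)sin x
check: W g = 5/3 - (16/111)cos x + (52/111)sin x
so W g − 4·g = -5/3 + (4/3)sin x = f ✓

g(x) = 5/6 - (4/111)cos x - (8/37)sin x


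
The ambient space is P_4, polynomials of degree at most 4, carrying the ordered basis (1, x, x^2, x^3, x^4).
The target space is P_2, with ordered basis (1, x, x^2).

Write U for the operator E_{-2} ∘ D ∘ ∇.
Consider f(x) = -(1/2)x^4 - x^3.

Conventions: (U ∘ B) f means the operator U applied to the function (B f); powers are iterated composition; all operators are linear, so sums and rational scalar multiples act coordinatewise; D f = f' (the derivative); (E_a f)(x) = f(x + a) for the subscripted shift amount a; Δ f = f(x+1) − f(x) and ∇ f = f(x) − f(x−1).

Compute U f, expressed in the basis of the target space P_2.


the result is g(x) = -6x^2 + 24x - 23

∇ f = -2x^3 + x - 1/2
D ∇ f = -6x^2 + 1
E_{-2} D ∇ f = -6x^2 + 24x - 23


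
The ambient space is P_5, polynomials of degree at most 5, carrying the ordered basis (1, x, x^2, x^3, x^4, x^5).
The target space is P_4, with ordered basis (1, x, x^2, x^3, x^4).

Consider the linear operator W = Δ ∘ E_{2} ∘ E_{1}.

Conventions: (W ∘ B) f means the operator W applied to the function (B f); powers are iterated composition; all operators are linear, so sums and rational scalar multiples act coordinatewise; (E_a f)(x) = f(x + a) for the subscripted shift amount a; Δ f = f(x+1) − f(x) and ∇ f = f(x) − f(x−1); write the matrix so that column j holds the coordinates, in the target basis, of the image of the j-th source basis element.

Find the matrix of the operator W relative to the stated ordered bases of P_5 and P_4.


the matrix is [[0, 1, 7, 37, 175, 781]; [0, 0, 2, 21, 148, 875]; [0, 0, 0, 3, 42, 370]; [0, 0, 0, 0, 4, 70]; [0, 0, 0, 0, 0, 5]] (rows listed top to bottom)

image of 1: 0
image of x: 1
image of x^2: 2x + 7
image of x^3: 3x^2 + 21x + 37
image of x^4: 4x^3 + 42x^2 + 148x + 175
image of x^5: 5x^4 + 70x^3 + 370x^2 + 875x + 781
each image's coordinates form column j of the matrix


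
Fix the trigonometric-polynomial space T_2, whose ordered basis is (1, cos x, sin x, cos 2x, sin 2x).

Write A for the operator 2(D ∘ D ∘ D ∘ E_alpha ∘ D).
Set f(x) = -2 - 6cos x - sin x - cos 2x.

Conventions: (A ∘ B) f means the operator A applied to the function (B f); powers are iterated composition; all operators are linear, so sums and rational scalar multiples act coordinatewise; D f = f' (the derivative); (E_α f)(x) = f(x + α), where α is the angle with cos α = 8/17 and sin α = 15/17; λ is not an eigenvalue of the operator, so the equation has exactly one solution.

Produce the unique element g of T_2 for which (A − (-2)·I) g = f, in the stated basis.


write g with unknown coordinates in the stated basis and equate coefficients in (A − (-2)·I) g = f
solving from the highest basis element down gives g = -1 - (27/20)cos x - (23/20)sin x + (2287/138242)cos 2x - (1920/69121)sin 2x
check: A g = -(33/10)cos x + (13/10)sin x - (71408/69121)cos 2x + (3840/69121)sin 2x
so A g − (-2)·g = -2 - 6cos x - sin x - cos 2x = f ✓

the image equals g(x) = -1 - (27/20)cos x - (23/20)sin x + (2287/138242)cos 2x - (1920/69121)sin 2x


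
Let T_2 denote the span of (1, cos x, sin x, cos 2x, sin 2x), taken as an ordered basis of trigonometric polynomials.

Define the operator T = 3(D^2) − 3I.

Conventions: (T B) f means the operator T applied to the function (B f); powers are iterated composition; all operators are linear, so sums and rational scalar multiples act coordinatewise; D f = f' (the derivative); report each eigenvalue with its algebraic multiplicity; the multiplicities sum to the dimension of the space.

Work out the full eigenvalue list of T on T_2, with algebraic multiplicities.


λ = -15 (multiplicity 2), λ = -6 (multiplicity 2), λ = -3 (multiplicity 1)

image of 1: -3
image of cos x: -6cos x
image of sin x: -6sin x
image of cos 2x: -15cos 2x
image of sin 2x: -15sin 2x
the matrix is diagonal; its diagonal is (-3, -6, -6, -15, -15)
for a triangular matrix the eigenvalues are the diagonal entries, with algebraic multiplicity their repetition count


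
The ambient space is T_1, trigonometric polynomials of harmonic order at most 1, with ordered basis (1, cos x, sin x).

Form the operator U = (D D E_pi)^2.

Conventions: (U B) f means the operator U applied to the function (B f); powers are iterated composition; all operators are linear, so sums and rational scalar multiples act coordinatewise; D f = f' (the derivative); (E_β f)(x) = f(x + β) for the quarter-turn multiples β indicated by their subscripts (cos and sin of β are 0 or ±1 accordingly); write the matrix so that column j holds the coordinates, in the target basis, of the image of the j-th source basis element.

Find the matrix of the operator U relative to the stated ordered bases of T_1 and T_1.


image of 1: 0
image of cos x: cos x
image of sin x: sin x
each image's coordinates form column j of the matrix

the matrix is [[0, 0, 0]; [0, 1, 0]; [0, 0, 1]] (rows listed top to bottom)


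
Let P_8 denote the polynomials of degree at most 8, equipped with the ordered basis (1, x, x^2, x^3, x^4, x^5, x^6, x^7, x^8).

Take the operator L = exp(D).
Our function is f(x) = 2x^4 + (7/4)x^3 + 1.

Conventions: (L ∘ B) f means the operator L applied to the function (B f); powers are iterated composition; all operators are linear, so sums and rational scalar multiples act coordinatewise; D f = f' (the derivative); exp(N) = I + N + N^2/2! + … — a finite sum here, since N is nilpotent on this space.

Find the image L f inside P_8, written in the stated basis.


order-1 term: 8x^3 + (21/4)x^2
order-2 term: 12x^2 + (21/4)x
order-3 term: 8x + 7/4
order-4 term: 2
the series for exp(D) f terminates at order 4
exp(D) f = 2x^4 + (39/4)x^3 + (69/4)x^2 + (53/4)x + 19/4

the image equals g(x) = 2x^4 + (39/4)x^3 + (69/4)x^2 + (53/4)x + 19/4


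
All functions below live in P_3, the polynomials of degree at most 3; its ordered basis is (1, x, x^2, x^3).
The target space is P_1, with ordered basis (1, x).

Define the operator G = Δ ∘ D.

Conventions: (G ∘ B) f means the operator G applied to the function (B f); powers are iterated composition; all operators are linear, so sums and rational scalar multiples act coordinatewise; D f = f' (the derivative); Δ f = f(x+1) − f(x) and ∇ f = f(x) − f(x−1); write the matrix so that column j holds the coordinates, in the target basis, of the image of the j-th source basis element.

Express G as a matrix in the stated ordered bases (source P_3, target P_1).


the matrix is [[0, 0, 2, 3]; [0, 0, 0, 6]] (rows listed top to bottom)

image of 1: 0
image of x: 0
image of x^2: 2
image of x^3: 6x + 3
each image's coordinates form column j of the matrix


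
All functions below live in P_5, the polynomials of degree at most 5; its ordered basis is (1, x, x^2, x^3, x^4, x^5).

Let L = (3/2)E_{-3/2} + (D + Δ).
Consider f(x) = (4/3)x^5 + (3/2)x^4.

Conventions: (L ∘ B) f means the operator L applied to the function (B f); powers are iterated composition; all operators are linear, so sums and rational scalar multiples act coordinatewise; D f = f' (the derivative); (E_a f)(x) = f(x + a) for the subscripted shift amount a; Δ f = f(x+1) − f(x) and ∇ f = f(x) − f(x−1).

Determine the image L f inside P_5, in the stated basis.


g(x) = 2x^5 + (7/12)x^4 + (341/6)x^3 - (355/24)x^2 + (395/12)x - 185/192

E_{-3/2} f = (4/3)x^5 - (17/2)x^4 + 21x^3 - (99/4)x^2 + (27/2)x - 81/32
((3/2)E_{-3/2}) f = 2x^5 - (51/4)x^4 + (63/2)x^3 - (297/8)x^2 + (81/4)x - 243/64
D f = (20/3)x^4 + 6x^3
Δ f = (20/3)x^4 + (58/3)x^3 + (67/3)x^2 + (38/3)x + 17/6
(D + Δ) f = (40/3)x^4 + (76/3)x^3 + (67/3)x^2 + (38/3)x + 17/6
((3/2)E_{-3/2} + (D + Δ)) f = 2x^5 + (7/12)x^4 + (341/6)x^3 - (355/24)x^2 + (395/12)x - 185/192


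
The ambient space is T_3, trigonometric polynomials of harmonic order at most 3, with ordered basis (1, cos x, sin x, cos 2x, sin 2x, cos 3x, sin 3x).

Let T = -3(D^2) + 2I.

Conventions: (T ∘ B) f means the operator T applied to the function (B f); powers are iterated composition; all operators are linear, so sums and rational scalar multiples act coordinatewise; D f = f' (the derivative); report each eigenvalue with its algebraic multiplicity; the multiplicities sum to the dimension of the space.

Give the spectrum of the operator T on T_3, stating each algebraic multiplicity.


image of 1: 2
image of cos x: 5cos x
image of sin x: 5sin x
image of cos 2x: 14cos 2x
image of sin 2x: 14sin 2x
image of cos 3x: 29cos 3x
image of sin 3x: 29sin 3x
the matrix is diagonal; its diagonal is (2, 5, 5, 14, 14, 29, 29)
for a triangular matrix the eigenvalues are the diagonal entries, with algebraic multiplicity their repetition count

λ = 2 (multiplicity 1), λ = 5 (multiplicity 2), λ = 14 (multiplicity 2), λ = 29 (multiplicity 2)


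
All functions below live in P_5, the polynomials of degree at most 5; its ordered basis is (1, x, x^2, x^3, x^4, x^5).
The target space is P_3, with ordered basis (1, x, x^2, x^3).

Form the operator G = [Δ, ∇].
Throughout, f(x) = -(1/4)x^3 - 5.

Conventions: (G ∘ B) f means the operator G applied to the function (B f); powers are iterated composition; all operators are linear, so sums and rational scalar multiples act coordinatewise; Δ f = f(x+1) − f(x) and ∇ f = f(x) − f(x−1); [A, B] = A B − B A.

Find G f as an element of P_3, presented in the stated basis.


∇ f = -(3/4)x^2 + (3/4)x - 1/4
Δ ∇ f = -(3/2)x
Δ f = -(3/4)x^2 - (3/4)x - 1/4
∇ Δ f = -(3/2)x
[Δ, ∇] f = 0

the result is g(x) = 0


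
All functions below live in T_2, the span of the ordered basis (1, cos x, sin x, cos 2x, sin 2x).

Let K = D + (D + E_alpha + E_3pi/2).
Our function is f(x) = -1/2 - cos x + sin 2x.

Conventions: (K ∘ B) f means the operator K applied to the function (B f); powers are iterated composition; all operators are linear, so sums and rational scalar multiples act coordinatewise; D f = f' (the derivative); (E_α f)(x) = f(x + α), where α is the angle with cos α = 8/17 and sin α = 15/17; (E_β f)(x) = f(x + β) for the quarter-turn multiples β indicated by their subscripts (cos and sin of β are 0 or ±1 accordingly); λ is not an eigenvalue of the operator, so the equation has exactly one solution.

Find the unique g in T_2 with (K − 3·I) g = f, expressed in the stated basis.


write g with unknown coordinates in the stated basis and equate coefficients in (K − 3·I) g = f
solving from the highest basis element down gives g = 1/2 + (43/169)cos x - (32/169)sin x - (1396/12745)cos 2x - (1317/12745)sin 2x
check: K g = 1 - (40/169)cos x - (96/169)sin x - (4188/12745)cos 2x + (8794/12745)sin 2x
so K g − 3·g = -1/2 - cos x + sin 2x = f ✓

g(x) = 1/2 + (43/169)cos x - (32/169)sin x - (1396/12745)cos 2x - (1317/12745)sin 2x


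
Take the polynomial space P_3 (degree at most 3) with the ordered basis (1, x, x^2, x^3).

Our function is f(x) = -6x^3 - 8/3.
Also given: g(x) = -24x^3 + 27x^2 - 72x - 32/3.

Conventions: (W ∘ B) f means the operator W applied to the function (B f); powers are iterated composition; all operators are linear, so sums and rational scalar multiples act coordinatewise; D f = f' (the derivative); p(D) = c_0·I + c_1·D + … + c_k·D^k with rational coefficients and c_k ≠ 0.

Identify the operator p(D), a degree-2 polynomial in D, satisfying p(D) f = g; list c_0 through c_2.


D^0 f = -6x^3 - 8/3
D^1 f = -18x^2
D^2 f = -36x
matching coefficients of g against c_0 f + c_1 Df + … from the top degree down determines the c_i
solution: c_0 = 4, c_1 = -3/2, c_2 = 2

p(D) = 4·I − (3/2)·D + 2·D^2, i.e. c_0 = 4, c_1 = -3/2, c_2 = 2


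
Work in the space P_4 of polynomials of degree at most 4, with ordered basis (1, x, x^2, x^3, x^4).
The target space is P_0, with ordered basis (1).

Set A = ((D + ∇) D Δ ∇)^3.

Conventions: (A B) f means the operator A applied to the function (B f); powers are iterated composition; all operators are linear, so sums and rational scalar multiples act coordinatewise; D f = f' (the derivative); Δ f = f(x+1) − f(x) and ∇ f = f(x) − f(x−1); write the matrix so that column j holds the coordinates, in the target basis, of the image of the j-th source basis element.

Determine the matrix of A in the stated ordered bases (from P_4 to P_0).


the matrix is [[0, 0, 0, 0, 0]] (rows listed top to bottom)

image of 1: 0
image of x: 0
image of x^2: 0
image of x^3: 0
image of x^4: 0
each image's coordinates form column j of the matrix


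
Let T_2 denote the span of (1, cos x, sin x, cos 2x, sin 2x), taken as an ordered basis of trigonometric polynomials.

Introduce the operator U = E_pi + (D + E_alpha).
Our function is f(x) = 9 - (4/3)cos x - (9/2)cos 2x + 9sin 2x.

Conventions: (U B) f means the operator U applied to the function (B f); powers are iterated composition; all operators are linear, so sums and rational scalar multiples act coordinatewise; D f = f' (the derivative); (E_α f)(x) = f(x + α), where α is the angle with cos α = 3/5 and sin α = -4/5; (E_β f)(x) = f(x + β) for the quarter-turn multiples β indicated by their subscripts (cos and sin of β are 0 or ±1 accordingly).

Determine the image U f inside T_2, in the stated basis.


the image equals g(x) = 18 + (8/15)cos x + (4/15)sin x + (153/25)cos 2x + (279/25)sin 2x

E_pi f = 9 + (4/3)cos x - (9/2)cos 2x + 9sin 2x
D f = (4/3)sin x + 18cos 2x + 9sin 2x
E_alpha f = 9 - (4/5)cos x - (16/15)sin x - (369/50)cos 2x - (171/25)sin 2x
(D + E_alpha) f = 9 - (4/5)cos x + (4/15)sin x + (531/50)cos 2x + (54/25)sin 2x
(E_pi + (D + E_alpha)) f = 18 + (8/15)cos x + (4/15)sin x + (153/25)cos 2x + (279/25)sin 2x


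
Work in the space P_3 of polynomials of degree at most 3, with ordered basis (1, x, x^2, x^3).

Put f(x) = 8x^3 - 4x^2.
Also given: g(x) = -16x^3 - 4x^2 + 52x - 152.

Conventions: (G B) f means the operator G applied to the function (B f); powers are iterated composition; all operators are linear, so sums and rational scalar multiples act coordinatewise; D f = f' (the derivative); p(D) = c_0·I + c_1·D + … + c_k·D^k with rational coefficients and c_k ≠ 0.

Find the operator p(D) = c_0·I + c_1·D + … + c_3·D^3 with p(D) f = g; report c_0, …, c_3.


p(D) = -2·I − (1/2)·D + D^2 − 3·D^3, i.e. c_0 = -2, c_1 = -1/2, c_2 = 1, c_3 = -3

D^0 f = 8x^3 - 4x^2
D^1 f = 24x^2 - 8x
D^2 f = 48x - 8
D^3 f = 48
matching coefficients of g against c_0 f + c_1 Df + … from the top degree down determines the c_i
solution: c_0 = -2, c_1 = -1/2, c_2 = 1, c_3 = -3


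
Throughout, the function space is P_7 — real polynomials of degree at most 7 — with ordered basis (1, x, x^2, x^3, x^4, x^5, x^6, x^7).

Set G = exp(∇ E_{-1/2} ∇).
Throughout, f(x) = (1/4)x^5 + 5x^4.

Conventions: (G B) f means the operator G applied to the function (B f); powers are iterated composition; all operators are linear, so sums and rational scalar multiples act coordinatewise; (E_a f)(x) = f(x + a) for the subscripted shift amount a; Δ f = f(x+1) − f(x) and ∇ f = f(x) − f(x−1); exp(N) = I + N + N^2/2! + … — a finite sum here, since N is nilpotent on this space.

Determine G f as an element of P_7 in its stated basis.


order-1 term: 5x^3 + (75/2)x^2 - (575/4)x + 995/8
order-2 term: 15x + 15
the series for exp(∇ E_{-1/2} ∇) f terminates at order 2
exp(∇ E_{-1/2} ∇) f = (1/4)x^5 + 5x^4 + 5x^3 + (75/2)x^2 - (515/4)x + 1115/8

the result is g(x) = (1/4)x^5 + 5x^4 + 5x^3 + (75/2)x^2 - (515/4)x + 1115/8


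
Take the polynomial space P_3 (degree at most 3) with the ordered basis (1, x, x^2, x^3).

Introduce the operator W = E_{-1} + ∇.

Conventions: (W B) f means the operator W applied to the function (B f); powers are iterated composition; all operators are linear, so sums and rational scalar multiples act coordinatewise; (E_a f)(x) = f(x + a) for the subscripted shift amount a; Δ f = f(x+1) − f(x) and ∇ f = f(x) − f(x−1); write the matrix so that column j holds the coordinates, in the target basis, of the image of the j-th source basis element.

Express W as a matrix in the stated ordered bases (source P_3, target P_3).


image of 1: 1
image of x: x
image of x^2: x^2
image of x^3: x^3
each image's coordinates form column j of the matrix

the matrix is [[1, 0, 0, 0]; [0, 1, 0, 0]; [0, 0, 1, 0]; [0, 0, 0, 1]] (rows listed top to bottom)


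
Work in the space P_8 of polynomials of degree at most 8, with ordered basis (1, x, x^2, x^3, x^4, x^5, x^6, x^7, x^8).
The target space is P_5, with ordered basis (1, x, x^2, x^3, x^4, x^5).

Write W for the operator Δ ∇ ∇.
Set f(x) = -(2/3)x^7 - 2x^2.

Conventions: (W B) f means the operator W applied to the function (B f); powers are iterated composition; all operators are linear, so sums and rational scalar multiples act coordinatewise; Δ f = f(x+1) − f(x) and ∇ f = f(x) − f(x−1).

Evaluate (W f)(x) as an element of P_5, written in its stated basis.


∇ f = -(14/3)x^6 + 14x^5 - (70/3)x^4 + (70/3)x^3 - 14x^2 + (2/3)x + 4/3
∇ ∇ f = -28x^5 + 140x^4 - (980/3)x^3 + 420x^2 - (868/3)x + 80
Δ ∇ ∇ f = -140x^4 + 280x^3 - 420x^2 + 280x - 84

the image equals g(x) = -140x^4 + 280x^3 - 420x^2 + 280x - 84


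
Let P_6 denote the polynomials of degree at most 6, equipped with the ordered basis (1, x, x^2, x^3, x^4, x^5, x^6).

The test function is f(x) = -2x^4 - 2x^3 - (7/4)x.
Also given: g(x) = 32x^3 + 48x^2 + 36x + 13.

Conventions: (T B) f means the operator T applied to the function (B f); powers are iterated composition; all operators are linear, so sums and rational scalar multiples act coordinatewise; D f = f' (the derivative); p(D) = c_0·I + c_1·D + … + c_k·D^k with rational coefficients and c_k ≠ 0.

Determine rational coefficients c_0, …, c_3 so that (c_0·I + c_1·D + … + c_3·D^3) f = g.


p(D) = -4·D − D^2 − (1/2)·D^3, i.e. c_0 = 0, c_1 = -4, c_2 = -1, c_3 = -1/2

D^0 f = -2x^4 - 2x^3 - (7/4)x
D^1 f = -8x^3 - 6x^2 - 7/4
D^2 f = -24x^2 - 12x
D^3 f = -48x - 12
matching coefficients of g against c_0 f + c_1 Df + … from the top degree down determines the c_i
solution: c_0 = 0, c_1 = -4, c_2 = -1, c_3 = -1/2


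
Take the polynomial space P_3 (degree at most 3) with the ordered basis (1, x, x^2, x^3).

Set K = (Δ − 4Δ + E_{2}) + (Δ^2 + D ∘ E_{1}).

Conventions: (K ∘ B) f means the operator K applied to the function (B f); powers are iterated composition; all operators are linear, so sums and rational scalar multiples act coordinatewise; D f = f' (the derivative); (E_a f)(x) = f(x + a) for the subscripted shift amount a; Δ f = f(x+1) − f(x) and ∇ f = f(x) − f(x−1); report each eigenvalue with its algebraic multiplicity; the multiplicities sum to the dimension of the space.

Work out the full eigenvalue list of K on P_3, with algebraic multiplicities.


λ = 1 (multiplicity 4)

image of 1: 1
image of x: x
image of x^2: x^2 + 5
image of x^3: x^3 + 15x + 14
the matrix is upper triangular; its diagonal is (1, 1, 1, 1)
for a triangular matrix the eigenvalues are the diagonal entries, with algebraic multiplicity their repetition count


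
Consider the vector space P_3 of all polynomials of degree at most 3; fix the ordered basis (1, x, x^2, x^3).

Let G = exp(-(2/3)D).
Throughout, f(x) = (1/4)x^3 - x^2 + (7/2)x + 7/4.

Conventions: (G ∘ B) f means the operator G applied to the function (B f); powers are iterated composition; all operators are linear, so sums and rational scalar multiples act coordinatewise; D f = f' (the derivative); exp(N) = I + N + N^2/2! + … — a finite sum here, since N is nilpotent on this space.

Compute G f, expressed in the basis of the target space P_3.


the image equals g(x) = (1/4)x^3 - (3/2)x^2 + (31/6)x - 119/108

order-1 term: -(1/2)x^2 + (4/3)x - 7/3
order-2 term: (1/3)x - 4/9
order-3 term: -2/27
the series for exp(-(2/3)D) f terminates at order 3
exp(-(2/3)D) f = (1/4)x^3 - (3/2)x^2 + (31/6)x - 119/108


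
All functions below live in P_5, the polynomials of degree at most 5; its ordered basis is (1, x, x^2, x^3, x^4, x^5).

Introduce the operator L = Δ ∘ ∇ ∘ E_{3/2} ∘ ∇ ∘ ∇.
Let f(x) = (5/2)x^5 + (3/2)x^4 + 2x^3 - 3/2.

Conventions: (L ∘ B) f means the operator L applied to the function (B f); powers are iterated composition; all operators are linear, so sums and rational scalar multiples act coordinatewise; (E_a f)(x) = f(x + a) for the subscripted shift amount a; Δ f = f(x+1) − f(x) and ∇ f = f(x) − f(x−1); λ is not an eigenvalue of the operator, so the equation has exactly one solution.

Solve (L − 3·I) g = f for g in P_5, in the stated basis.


the result is g(x) = -(5/6)x^5 - (1/2)x^4 - (2/3)x^3 - (100/3)x - 121/6

write g with unknown coordinates in the stated basis and equate coefficients in (L − 3·I) g = f
solving from the highest basis element down gives g = -(5/6)x^5 - (1/2)x^4 - (2/3)x^3 - (100/3)x - 121/6
check: L g = -100x - 62
so L g − 3·g = (5/2)x^5 + (3/2)x^4 + 2x^3 - 3/2 = f ✓


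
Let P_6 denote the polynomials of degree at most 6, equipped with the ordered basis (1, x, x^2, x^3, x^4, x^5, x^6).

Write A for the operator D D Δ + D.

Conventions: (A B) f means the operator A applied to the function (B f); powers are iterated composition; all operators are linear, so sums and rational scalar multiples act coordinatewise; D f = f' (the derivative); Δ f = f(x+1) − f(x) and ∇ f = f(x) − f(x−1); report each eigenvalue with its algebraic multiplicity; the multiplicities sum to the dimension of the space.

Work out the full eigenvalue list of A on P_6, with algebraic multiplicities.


image of 1: 0
image of x: 1
image of x^2: 2x
image of x^3: 3x^2 + 6
image of x^4: 4x^3 + 24x + 12
image of x^5: 5x^4 + 60x^2 + 60x + 20
image of x^6: 6x^5 + 120x^3 + 180x^2 + 120x + 30
the matrix is upper triangular; its diagonal is (0, 0, 0, 0, 0, 0, 0)
for a triangular matrix the eigenvalues are the diagonal entries, with algebraic multiplicity their repetition count

λ = 0 (multiplicity 7)


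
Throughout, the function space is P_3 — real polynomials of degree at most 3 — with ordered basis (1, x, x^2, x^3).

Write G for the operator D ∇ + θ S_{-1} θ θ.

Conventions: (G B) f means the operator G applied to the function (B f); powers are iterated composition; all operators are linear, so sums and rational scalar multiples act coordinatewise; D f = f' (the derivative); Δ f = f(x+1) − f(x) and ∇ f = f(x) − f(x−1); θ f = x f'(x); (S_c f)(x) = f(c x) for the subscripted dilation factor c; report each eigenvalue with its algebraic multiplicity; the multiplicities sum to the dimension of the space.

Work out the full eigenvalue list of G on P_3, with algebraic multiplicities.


image of 1: 0
image of x: -x
image of x^2: 8x^2 + 2
image of x^3: -27x^3 + 6x - 3
the matrix is upper triangular; its diagonal is (0, -1, 8, -27)
for a triangular matrix the eigenvalues are the diagonal entries, with algebraic multiplicity their repetition count

λ = -27 (multiplicity 1), λ = -1 (multiplicity 1), λ = 0 (multiplicity 1), λ = 8 (multiplicity 1)


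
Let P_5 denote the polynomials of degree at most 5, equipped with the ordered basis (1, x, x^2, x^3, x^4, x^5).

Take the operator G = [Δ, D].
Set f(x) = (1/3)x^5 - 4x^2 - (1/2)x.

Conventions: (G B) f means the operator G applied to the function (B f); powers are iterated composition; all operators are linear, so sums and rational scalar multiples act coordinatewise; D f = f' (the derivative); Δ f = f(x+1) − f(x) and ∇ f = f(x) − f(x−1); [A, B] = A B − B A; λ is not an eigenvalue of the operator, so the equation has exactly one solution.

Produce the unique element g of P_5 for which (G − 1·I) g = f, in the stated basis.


g(x) = -(1/3)x^5 + 4x^2 + (1/2)x

write g with unknown coordinates in the stated basis and equate coefficients in (G − 1·I) g = f
solving from the highest basis element down gives g = -(1/3)x^5 + 4x^2 + (1/2)x
check: G g = 0
so G g − 1·g = (1/3)x^5 - 4x^2 - (1/2)x = f ✓


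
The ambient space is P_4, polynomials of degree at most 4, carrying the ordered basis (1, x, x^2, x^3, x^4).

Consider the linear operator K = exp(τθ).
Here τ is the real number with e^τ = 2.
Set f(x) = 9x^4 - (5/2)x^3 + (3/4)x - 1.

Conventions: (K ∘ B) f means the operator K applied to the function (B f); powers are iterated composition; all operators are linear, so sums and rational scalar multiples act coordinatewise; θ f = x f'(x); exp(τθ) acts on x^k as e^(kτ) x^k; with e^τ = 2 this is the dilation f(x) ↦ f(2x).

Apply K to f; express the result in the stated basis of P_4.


exp(τθ) x^k = e^(kτ) x^k; with e^τ = 2 this sends x^k to 2^k x^k
x ↦ 2 x
x^3 ↦ 8 x^3
x^4 ↦ 16 x^4
applying this coordinatewise to f: exp(τθ) f = 144x^4 - 20x^3 + (3/2)x - 1

the result is g(x) = 144x^4 - 20x^3 + (3/2)x - 1


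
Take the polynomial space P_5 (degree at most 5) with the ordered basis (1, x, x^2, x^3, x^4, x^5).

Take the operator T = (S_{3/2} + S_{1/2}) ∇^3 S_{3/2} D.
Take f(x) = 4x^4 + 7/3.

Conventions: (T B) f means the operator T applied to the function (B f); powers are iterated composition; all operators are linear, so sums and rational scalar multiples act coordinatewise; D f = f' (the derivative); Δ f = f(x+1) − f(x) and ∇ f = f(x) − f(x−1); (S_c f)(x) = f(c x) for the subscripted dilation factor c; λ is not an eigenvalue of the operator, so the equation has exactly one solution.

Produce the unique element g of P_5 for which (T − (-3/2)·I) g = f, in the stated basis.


write g with unknown coordinates in the stated basis and equate coefficients in (T − (-3/2)·I) g = f
solving from the highest basis element down gives g = (8/3)x^4 - 2578/9
check: T g = 432
so T g − (-3/2)·g = 4x^4 + 7/3 = f ✓

g(x) = (8/3)x^4 - 2578/9


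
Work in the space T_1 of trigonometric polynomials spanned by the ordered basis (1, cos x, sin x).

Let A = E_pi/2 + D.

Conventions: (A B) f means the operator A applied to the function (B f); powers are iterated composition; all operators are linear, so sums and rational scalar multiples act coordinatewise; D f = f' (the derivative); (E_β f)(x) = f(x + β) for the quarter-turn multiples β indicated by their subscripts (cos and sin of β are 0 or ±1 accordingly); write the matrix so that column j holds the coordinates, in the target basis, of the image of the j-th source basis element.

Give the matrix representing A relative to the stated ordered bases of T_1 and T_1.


image of 1: 1
image of cos x: -2sin x
image of sin x: 2cos x
each image's coordinates form column j of the matrix

the matrix is [[1, 0, 0]; [0, 0, 2]; [0, -2, 0]] (rows listed top to bottom)


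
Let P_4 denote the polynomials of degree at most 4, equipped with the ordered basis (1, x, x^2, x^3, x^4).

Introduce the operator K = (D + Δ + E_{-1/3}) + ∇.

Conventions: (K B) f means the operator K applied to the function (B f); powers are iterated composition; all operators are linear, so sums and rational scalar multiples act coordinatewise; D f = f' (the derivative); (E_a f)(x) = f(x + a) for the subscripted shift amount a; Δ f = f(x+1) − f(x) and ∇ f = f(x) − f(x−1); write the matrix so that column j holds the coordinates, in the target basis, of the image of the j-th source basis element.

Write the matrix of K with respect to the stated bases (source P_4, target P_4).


image of 1: 1
image of x: x + 8/3
image of x^2: x^2 + (16/3)x + 1/9
image of x^3: x^3 + 8x^2 + (1/3)x + 53/27
image of x^4: x^4 + (32/3)x^3 + (2/3)x^2 + (212/27)x + 1/81
each image's coordinates form column j of the matrix

the matrix is [[1, 8/3, 1/9, 53/27, 1/81]; [0, 1, 16/3, 1/3, 212/27]; [0, 0, 1, 8, 2/3]; [0, 0, 0, 1, 32/3]; [0, 0, 0, 0, 1]] (rows listed top to bottom)


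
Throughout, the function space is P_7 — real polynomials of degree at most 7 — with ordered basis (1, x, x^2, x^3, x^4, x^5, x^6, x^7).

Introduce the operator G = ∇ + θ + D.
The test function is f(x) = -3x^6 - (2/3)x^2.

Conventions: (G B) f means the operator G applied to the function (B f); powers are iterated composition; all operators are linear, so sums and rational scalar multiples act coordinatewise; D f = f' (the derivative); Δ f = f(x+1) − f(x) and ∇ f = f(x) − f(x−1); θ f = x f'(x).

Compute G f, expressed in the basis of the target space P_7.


∇ f = -18x^5 + 45x^4 - 60x^3 + 45x^2 - (58/3)x + 11/3
θ f = -18x^6 - (4/3)x^2
D f = -18x^5 - (4/3)x
(∇ + θ + D) f = -18x^6 - 36x^5 + 45x^4 - 60x^3 + (131/3)x^2 - (62/3)x + 11/3

the image equals g(x) = -18x^6 - 36x^5 + 45x^4 - 60x^3 + (131/3)x^2 - (62/3)x + 11/3


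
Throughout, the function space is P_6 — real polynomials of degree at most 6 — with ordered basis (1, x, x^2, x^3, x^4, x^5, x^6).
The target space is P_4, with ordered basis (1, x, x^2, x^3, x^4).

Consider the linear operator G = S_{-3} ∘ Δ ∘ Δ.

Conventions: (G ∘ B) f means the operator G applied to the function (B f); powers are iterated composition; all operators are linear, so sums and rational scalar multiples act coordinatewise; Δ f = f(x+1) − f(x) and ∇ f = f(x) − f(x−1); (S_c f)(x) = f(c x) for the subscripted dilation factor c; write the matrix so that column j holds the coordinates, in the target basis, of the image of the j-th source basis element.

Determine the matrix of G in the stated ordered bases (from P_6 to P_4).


the matrix is [[0, 0, 2, 6, 14, 30, 62]; [0, 0, 0, -18, -72, -210, -540]; [0, 0, 0, 0, 108, 540, 1890]; [0, 0, 0, 0, 0, -540, -3240]; [0, 0, 0, 0, 0, 0, 2430]] (rows listed top to bottom)

image of 1: 0
image of x: 0
image of x^2: 2
image of x^3: -18x + 6
image of x^4: 108x^2 - 72x + 14
image of x^5: -540x^3 + 540x^2 - 210x + 30
image of x^6: 2430x^4 - 3240x^3 + 1890x^2 - 540x + 62
each image's coordinates form column j of the matrix


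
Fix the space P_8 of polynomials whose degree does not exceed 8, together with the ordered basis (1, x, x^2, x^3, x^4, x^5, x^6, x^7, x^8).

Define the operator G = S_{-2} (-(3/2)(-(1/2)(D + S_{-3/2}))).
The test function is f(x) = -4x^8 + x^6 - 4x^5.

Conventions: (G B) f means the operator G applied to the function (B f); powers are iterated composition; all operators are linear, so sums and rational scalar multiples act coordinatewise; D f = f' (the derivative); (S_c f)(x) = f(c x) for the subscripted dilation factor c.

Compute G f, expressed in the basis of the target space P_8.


the image equals g(x) = -19683x^8 + 3072x^7 + (2187/4)x^6 - 873x^5 - 240x^4

D f = -32x^7 + 6x^5 - 20x^4
S_{-3/2} f = -(6561/64)x^8 + (729/64)x^6 + (243/8)x^5
(D + S_{-3/2}) f = -(6561/64)x^8 - 32x^7 + (729/64)x^6 + (291/8)x^5 - 20x^4
(-(1/2)(D + S_{-3/2})) f = (6561/128)x^8 + 16x^7 - (729/128)x^6 - (291/16)x^5 + 10x^4
(-(3/2)(-(1/2)(D + S_{-3/2}))) f = -(19683/256)x^8 - 24x^7 + (2187/256)x^6 + (873/32)x^5 - 15x^4
S_{-2} (-(3/2)(-(1/2)(D + S_{-3/2}))) f = -19683x^8 + 3072x^7 + (2187/4)x^6 - 873x^5 - 240x^4


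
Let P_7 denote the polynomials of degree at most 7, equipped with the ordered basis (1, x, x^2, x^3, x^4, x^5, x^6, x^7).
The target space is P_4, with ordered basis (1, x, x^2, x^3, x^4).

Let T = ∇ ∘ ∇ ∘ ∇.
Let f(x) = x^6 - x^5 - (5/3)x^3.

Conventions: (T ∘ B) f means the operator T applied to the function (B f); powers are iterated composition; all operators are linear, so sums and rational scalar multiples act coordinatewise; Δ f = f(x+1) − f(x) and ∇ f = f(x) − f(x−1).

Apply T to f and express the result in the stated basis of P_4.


∇ f = 6x^5 - 20x^4 + 30x^3 - 30x^2 + 16x - 11/3
∇ ∇ f = 30x^4 - 140x^3 + 270x^2 - 260x + 102
∇ ∇ ∇ f = 120x^3 - 600x^2 + 1080x - 700

g(x) = 120x^3 - 600x^2 + 1080x - 700


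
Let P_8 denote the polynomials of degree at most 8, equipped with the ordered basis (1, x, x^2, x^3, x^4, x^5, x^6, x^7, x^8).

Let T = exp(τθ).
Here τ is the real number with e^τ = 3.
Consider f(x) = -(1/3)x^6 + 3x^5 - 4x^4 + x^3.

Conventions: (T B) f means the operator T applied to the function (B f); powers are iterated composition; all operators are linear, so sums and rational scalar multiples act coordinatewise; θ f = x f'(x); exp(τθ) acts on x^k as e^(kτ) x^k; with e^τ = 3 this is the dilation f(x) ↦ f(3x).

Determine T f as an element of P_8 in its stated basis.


exp(τθ) x^k = e^(kτ) x^k; with e^τ = 3 this sends x^k to 3^k x^k
x^3 ↦ 27 x^3
x^4 ↦ 81 x^4
x^5 ↦ 243 x^5
x^6 ↦ 729 x^6
applying this coordinatewise to f: exp(τθ) f = -243x^6 + 729x^5 - 324x^4 + 27x^3

g(x) = -243x^6 + 729x^5 - 324x^4 + 27x^3


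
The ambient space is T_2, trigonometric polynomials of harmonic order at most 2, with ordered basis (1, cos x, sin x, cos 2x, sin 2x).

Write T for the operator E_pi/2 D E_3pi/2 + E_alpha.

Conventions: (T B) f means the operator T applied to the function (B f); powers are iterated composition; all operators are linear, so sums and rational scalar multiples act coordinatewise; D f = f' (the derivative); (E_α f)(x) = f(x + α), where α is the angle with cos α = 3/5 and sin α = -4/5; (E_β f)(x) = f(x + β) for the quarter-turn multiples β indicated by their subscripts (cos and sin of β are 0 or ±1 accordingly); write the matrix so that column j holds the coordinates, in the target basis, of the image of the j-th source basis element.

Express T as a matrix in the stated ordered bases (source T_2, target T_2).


image of 1: 1
image of cos x: (3/5)cos x - (1/5)sin x
image of sin x: (1/5)cos x + (3/5)sin x
image of cos 2x: -(7/25)cos 2x - (26/25)sin 2x
image of sin 2x: (26/25)cos 2x - (7/25)sin 2x
each image's coordinates form column j of the matrix

the matrix is [[1, 0, 0, 0, 0]; [0, 3/5, 1/5, 0, 0]; [0, -1/5, 3/5, 0, 0]; [0, 0, 0, -7/25, 26/25]; [0, 0, 0, -26/25, -7/25]] (rows listed top to bottom)


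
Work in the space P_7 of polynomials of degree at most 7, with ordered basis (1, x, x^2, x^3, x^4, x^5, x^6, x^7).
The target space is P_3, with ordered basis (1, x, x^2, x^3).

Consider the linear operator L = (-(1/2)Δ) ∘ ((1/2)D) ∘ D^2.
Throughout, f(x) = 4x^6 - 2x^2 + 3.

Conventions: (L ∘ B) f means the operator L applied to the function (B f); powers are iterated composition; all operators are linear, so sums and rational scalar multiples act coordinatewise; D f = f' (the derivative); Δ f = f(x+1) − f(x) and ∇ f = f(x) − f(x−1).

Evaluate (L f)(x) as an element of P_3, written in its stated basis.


D f = 24x^5 - 4x
D D f = 120x^4 - 4
D D^2 f = 480x^3
((1/2)D) D^2 f = 240x^3
Δ ((1/2)D) D^2 f = 720x^2 + 720x + 240
(-(1/2)Δ) ((1/2)D) D^2 f = -360x^2 - 360x - 120

g(x) = -360x^2 - 360x - 120


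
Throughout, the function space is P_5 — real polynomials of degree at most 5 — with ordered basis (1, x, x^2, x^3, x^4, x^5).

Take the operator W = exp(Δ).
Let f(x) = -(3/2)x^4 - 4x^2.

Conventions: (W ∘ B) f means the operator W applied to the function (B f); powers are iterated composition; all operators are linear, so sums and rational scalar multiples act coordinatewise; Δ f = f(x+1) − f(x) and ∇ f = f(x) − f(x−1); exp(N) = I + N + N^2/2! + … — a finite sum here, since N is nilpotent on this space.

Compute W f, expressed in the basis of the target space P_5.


the result is g(x) = -(3/2)x^4 - 6x^3 - 22x^2 - 38x - 61/2

order-1 term: -6x^3 - 9x^2 - 14x - 11/2
order-2 term: -9x^2 - 18x - 29/2
order-3 term: -6x - 9
order-4 term: -3/2
the series for exp(Δ) f terminates at order 4
exp(Δ) f = -(3/2)x^4 - 6x^3 - 22x^2 - 38x - 61/2


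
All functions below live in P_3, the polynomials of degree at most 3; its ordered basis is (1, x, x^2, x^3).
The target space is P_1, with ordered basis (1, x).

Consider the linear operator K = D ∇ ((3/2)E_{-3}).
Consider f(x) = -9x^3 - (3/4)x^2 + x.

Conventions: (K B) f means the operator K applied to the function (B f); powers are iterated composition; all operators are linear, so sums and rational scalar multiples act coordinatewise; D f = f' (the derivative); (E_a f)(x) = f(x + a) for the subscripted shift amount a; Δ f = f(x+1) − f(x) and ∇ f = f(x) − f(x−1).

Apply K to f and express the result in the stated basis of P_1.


the result is g(x) = -81x + 1125/4

E_{-3} f = -9x^3 + (321/4)x^2 - (475/2)x + 933/4
((3/2)E_{-3}) f = -(27/2)x^3 + (963/8)x^2 - (1425/4)x + 2799/8
∇ ((3/2)E_{-3}) f = -(81/2)x^2 + (1125/4)x - 3921/8
D ∇ ((3/2)E_{-3}) f = -81x + 1125/4


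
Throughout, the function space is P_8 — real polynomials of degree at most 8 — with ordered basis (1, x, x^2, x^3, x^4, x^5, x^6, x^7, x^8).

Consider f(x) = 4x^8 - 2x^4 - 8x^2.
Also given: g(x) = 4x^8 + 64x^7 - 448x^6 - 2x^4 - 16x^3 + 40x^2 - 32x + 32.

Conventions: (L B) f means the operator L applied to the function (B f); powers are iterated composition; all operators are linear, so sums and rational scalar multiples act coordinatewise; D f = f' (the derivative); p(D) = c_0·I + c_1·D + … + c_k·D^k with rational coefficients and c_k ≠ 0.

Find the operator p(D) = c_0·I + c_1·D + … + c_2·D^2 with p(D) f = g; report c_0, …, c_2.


p(D) = I + 2·D − 2·D^2, i.e. c_0 = 1, c_1 = 2, c_2 = -2

D^0 f = 4x^8 - 2x^4 - 8x^2
D^1 f = 32x^7 - 8x^3 - 16x
D^2 f = 224x^6 - 24x^2 - 16
matching coefficients of g against c_0 f + c_1 Df + … from the top degree down determines the c_i
solution: c_0 = 1, c_1 = 2, c_2 = -2


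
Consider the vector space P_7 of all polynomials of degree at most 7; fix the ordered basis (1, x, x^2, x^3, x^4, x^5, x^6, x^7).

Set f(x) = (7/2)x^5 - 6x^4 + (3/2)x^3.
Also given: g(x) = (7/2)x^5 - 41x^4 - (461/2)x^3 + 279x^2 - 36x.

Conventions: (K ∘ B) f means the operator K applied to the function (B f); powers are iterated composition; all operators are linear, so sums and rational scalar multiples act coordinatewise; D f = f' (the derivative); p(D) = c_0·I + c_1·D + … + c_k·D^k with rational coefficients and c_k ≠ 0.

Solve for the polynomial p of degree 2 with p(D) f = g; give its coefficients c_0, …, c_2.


c_0 = 1, c_1 = -2, c_2 = -4

D^0 f = (7/2)x^5 - 6x^4 + (3/2)x^3
D^1 f = (35/2)x^4 - 24x^3 + (9/2)x^2
D^2 f = 70x^3 - 72x^2 + 9x
matching coefficients of g against c_0 f + c_1 Df + … from the top degree down determines the c_i
solution: c_0 = 1, c_1 = -2, c_2 = -4


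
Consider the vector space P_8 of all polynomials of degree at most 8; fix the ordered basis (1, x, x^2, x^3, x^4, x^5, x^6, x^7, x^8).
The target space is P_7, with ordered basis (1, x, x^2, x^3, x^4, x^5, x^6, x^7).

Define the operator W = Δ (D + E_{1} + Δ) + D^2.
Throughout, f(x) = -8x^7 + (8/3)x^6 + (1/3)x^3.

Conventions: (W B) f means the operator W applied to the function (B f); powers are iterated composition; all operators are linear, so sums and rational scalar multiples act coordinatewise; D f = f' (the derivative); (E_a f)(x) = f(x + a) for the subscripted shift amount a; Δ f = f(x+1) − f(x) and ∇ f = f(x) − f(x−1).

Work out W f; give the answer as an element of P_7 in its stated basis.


the result is g(x) = -56x^6 - 1496x^5 - 4120x^4 - (25160/3)x^3 - 9767x^2 - 6271x - 5176/3

D f = -56x^6 + 16x^5 + x^2
E_{1} f = -8x^7 - (160/3)x^6 - 152x^5 - 240x^4 - (679/3)x^3 - 127x^2 - 39x - 5
Δ f = -56x^6 - 152x^5 - 240x^4 - (680/3)x^3 - 127x^2 - 39x - 5
(D + E_{1} + Δ) f = -8x^7 - (496/3)x^6 - 288x^5 - 480x^4 - 453x^3 - 253x^2 - 78x - 10
Δ (D + E_{1} + Δ) f = -56x^6 - 1160x^5 - 4200x^4 - (25160/3)x^3 - 9767x^2 - 6273x - 5176/3
D f = -56x^6 + 16x^5 + x^2
D D f = -336x^5 + 80x^4 + 2x
(Δ (D + E_{1} + Δ) + D^2) f = -56x^6 - 1496x^5 - 4120x^4 - (25160/3)x^3 - 9767x^2 - 6271x - 5176/3
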